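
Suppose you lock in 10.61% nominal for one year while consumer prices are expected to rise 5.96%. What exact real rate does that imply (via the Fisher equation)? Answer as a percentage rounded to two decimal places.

1 + r = 1.10610 / 1.05960 = 1.043884
r = 1.043884 − 1 = 4.3884%, i.e. 4.39%.

4.39%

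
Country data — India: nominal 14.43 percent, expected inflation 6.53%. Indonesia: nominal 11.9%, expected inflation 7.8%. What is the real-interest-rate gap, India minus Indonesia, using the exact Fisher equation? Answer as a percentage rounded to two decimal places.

3.61%

India: (1 + 0.1443)/(1 + 0.0653) − 1 = 7.4158%
Indonesia: (1 + 0.1190)/(1 + 0.0780) − 1 = 3.8033%
Differential = 7.4158% − 3.8033% = 3.6124% → 3.61%.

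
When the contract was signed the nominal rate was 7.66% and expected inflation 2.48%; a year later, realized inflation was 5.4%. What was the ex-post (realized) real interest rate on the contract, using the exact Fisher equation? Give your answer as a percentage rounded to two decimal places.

2.14%

Ex-post: (1 + 0.0766)/(1 + 0.0540) − 1 = 2.1442%
So the realized real rate is 2.14%.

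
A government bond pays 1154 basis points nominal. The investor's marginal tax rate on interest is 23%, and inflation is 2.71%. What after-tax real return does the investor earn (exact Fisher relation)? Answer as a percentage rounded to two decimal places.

6.01%

After-tax nominal return = 11.54% × (1 − 0.23) = 8.8858%.
1 + r = 1.088858 / 1.02710 = 1.060129
After-tax real rate = 1.060129 − 1 → 6.01%.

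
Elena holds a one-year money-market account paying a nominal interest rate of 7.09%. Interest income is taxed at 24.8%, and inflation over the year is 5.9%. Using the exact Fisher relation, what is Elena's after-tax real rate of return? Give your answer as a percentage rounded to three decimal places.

-0.537%

After-tax nominal return = 7.09% × (1 − 0.248) = 5.33168%.
1 + r = 1.0533168 / 1.05900 = 0.994633
After-tax real rate = 0.994633 − 1 → -0.537%.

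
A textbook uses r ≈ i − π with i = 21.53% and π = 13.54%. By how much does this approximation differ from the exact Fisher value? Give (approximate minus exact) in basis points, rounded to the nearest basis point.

95 basis points

Approximate: r ≈ 21.530% − 13.540% = 7.9900%
Exact: (1 + 0.2153)/(1 + 0.1354) − 1 = 7.0372%
Error = 7.9900% − 7.0372% = 0.9528% → 95 basis points.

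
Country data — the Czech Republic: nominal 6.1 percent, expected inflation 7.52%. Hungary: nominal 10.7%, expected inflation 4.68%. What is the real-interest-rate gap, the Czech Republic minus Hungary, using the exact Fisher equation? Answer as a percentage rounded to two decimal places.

The Czech Republic: (1 + 0.0610)/(1 + 0.0752) − 1 = -1.3207%
Hungary: (1 + 0.1070)/(1 + 0.0468) − 1 = 5.7509%
Differential = -1.3207% − 5.7509% = -7.0715% → -7.07%.

-7.07%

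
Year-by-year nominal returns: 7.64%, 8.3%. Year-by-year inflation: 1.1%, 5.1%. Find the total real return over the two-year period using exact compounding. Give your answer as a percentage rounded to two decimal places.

9.71%

Compound the nominal returns: 1.0764 × 1.0830 = 1.165741.
Compound inflation: 1.0110 × 1.0510 = 1.062561.
Deflate: 1.165741 / 1.062561 = 1.097105.
Total real return = 1.097105 − 1 → 9.71%.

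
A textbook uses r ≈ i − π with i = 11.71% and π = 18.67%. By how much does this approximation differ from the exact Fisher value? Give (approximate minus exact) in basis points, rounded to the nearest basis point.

-109 basis points

Approximate: r ≈ 11.710% − 18.670% = -6.9600%
Exact: (1 + 0.1171)/(1 + 0.1867) − 1 = -5.865004%
Error = -6.9600% − (-5.865004%) = -1.094996% → -109 basis points.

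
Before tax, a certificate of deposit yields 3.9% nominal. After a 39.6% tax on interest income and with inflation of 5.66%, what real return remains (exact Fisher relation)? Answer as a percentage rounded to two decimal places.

After-tax nominal return = 3.9% × (1 − 0.396) = 2.3556%.
1 + r = 1.023556 / 1.05660 = 0.968726
After-tax real rate = 0.968726 − 1 → -3.13%.

-3.13%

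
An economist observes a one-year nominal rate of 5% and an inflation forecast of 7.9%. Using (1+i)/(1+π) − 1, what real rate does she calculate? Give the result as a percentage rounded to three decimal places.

-2.688%

By the Fisher equation, 1 + r = (1 + i)/(1 + π).
1 + r = 1.05000 / 1.07900 = 0.973123
r = 0.973123 − 1 = -2.6877%, i.e. -2.688%.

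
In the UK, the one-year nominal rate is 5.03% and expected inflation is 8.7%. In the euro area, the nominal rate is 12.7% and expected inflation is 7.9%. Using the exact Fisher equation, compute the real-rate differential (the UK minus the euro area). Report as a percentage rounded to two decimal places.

-7.82%

The UK: (1 + 0.0503)/(1 + 0.0870) − 1 = -3.3763%
The euro area: (1 + 0.1270)/(1 + 0.0790) − 1 = 4.4486%
Differential = -3.3763% − 4.4486% = -7.8248% → -7.82%.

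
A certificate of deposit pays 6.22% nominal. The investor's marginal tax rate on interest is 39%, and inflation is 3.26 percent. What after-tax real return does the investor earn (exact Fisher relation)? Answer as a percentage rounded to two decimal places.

0.52%

After-tax nominal return = 6.22% × (1 − 0.39) = 3.7942%.
1 + r = 1.037942 / 1.03260 = 1.005173
After-tax real rate = 1.005173 − 1 → 0.52%.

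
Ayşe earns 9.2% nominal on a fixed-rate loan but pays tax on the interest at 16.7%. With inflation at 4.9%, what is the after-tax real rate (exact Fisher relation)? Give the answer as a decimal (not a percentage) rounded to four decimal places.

0.0263

After-tax nominal return = 9.2% × (1 − 0.167) = 7.6636%.
1 + r = 1.076636 / 1.04900 = 1.026345
After-tax real rate = 1.026345 − 1 → 0.0263.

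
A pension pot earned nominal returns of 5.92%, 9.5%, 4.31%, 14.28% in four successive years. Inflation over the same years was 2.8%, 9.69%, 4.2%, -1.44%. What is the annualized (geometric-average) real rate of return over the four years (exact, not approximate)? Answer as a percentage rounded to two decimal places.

4.53%

Nominal growth factor = 1.0592 × 1.0950 × 1.0431 × 1.1428 = 1.38257363
Price-level growth factor = 1.0280 × 1.0969 × 1.0420 × 0.9856 = 1.15805334
Real growth factor = 1.38257363 / 1.15805334 = 1.19387732
Annualized real rate = 1.19387732^(1/4) − 1 = 4.5298% → 4.53%.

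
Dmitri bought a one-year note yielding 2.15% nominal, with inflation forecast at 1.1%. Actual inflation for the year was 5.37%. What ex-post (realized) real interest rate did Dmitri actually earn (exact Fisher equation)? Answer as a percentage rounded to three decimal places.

-3.056%

Ex-post: (1 + 0.0215)/(1 + 0.0537) − 1 = -3.0559%
So the realized real rate is -3.056%.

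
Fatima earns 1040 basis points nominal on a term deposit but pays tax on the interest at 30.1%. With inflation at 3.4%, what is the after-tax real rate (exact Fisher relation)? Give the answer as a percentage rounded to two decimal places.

After-tax nominal return = 10.4% × (1 − 0.301) = 7.2696%.
1 + r = 1.072696 / 1.03400 = 1.037424
After-tax real rate = 1.037424 − 1 → 3.74%.

3.74%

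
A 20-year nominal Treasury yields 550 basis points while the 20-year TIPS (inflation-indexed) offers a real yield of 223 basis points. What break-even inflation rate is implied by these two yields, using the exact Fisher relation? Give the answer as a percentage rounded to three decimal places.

3.199%

(1 + π) = (1 + i)/(1 + r) = 1.05500 / 1.02230 = 1.031987
Break-even inflation = 1.031987 − 1 → 3.199%.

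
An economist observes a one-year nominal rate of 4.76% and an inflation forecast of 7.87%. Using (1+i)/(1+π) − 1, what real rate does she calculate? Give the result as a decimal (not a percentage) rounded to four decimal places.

1 + r = 1.04760 / 1.07870 = 0.971169
r = 0.971169 − 1 = -2.8831%, i.e. -0.0288.

-0.0288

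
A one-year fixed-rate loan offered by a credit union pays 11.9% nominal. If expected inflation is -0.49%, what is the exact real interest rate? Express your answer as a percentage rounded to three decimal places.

12.451%

By the Fisher equation, 1 + r = (1 + i)/(1 + π).
1 + r = 1.11900 / 0.99510 = 1.124510
r = 1.124510 − 1 = 12.4510%, i.e. 12.451%.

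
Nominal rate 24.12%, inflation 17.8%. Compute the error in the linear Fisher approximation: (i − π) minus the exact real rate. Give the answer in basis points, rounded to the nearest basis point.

Approximate: r ≈ 24.120% − 17.800% = 6.3200%
Exact: (1 + 0.2412)/(1 + 0.1780) − 1 = 5.36503%
Error = 6.3200% − 5.36503% = 0.95497% → 95 basis points.

95 basis points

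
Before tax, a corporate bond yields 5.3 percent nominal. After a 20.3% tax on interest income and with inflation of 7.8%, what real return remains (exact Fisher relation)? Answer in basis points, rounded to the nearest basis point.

After-tax nominal return = 5.3% × (1 − 0.203) = 4.2241%.
1 + r = 1.042241 / 1.07800 = 0.966828
After-tax real rate = 0.966828 − 1 → -332 basis points.

-332 basis points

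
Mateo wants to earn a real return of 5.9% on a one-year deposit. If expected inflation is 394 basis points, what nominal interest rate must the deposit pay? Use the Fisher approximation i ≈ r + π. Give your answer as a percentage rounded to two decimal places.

9.84%

i ≈ r + π = 5.9% + 3.94% = 9.84%.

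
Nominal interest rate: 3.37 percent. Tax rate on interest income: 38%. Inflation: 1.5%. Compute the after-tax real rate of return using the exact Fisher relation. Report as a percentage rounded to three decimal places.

After-tax nominal return = 3.37% × (1 − 0.38) = 2.0894%.
1 + r = 1.020894 / 1.01500 = 1.005807
After-tax real rate = 1.005807 − 1 → 0.581%.

0.581%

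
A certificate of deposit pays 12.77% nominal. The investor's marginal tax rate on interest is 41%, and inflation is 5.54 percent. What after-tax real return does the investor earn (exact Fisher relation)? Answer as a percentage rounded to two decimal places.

1.89%

After-tax nominal return = 12.77% × (1 − 0.41) = 7.5343%.
1 + r = 1.075343 / 1.05540 = 1.018896
After-tax real rate = 1.018896 − 1 → 1.89%.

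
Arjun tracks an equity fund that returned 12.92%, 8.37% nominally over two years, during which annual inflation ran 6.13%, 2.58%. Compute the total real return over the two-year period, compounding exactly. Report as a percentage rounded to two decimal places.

Nominal growth factor = 1.1292 × 1.0837 = 1.223714
Price-level growth factor = 1.0613 × 1.0258 = 1.088682
Real growth factor = 1.223714 / 1.088682 = 1.124033
Total real return = 1.124033 − 1 → 12.40%.

12.40%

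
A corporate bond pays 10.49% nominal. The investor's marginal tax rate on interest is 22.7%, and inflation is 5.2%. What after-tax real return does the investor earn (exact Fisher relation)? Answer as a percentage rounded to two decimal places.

2.76%

After-tax nominal return = 10.49% × (1 − 0.227) = 8.10877%.
1 + r = 1.0810877 / 1.05200 = 1.0276499
After-tax real rate = 1.0276499 − 1 → 2.76%.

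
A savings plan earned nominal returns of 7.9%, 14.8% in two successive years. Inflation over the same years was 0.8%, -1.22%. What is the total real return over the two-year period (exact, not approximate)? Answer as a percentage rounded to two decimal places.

24.40%

Nominal growth factor = 1.0790 × 1.1480 = 1.238692
Price-level growth factor = 1.0080 × 0.9878 = 0.995702
Real growth factor = 1.238692 / 0.995702 = 1.244038
Total real return = 1.244038 − 1 → 24.40%.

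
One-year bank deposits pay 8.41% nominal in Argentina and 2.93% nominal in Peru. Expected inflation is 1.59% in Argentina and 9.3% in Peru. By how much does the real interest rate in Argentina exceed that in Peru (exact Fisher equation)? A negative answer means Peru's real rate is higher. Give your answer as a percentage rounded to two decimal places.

Argentina: (1 + 0.0841)/(1 + 0.0159) − 1 = 6.7133%
Peru: (1 + 0.0293)/(1 + 0.0930) − 1 = -5.8280%
Differential = 6.7133% − (-5.8280%) = 12.5413% → 12.54%.

12.54%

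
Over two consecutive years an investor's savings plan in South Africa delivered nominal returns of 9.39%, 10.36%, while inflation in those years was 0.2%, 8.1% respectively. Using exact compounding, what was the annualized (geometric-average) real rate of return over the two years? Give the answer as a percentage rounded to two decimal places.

Compound the nominal returns: 1.0939 × 1.1036 = 1.20722804.
Compound inflation: 1.0020 × 1.0810 = 1.08316200.
Deflate: 1.20722804 / 1.08316200 = 1.11454061.
Annualized real rate = 1.11454061^(1/2) − 1 = 5.5718% → 5.57%.

5.57%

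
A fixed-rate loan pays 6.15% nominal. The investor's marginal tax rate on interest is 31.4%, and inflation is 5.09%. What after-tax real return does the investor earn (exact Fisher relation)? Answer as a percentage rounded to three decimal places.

After-tax nominal return = 6.15% × (1 − 0.314) = 4.2189%.
1 + r = 1.042189 / 1.05090 = 0.991711
After-tax real rate = 0.991711 − 1 → -0.829%.

-0.829%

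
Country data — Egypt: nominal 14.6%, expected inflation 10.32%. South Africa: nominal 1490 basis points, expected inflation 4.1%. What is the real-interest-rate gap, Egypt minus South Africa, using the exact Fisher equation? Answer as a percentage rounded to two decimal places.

Egypt: (1 + 0.1460)/(1 + 0.1032) − 1 = 3.87962%
South Africa: (1 + 0.1490)/(1 + 0.0410) − 1 = 10.37464%
Differential = 3.87962% − 10.37464% = -6.49502% → -6.50%.

-6.50%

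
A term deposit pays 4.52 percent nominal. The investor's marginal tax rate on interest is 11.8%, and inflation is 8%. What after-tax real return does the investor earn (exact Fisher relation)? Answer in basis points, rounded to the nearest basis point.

-372 basis points

After-tax nominal return = 4.52% × (1 − 0.118) = 3.98664%.
1 + r = 1.0398664 / 1.08000 = 0.962839
After-tax real rate = 0.962839 − 1 → -372 basis points.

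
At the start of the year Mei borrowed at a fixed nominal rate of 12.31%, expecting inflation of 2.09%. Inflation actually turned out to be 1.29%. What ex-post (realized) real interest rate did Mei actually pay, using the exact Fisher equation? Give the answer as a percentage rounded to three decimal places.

10.880%

Ex-post: (1 + 0.1231)/(1 + 0.0129) − 1 = 10.8797%
So the realized real rate is 10.880%.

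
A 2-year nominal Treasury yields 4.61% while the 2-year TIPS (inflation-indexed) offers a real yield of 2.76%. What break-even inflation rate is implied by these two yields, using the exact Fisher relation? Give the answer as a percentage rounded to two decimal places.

1.80%

(1 + π) = (1 + i)/(1 + r) = 1.04610 / 1.02760 = 1.018003
Break-even inflation = 1.018003 − 1 → 1.80%.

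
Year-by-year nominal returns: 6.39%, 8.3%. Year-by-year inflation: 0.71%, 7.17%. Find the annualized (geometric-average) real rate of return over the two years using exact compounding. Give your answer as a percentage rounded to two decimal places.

3.32%

Compound the nominal returns: 1.0639 × 1.0830 = 1.15220370.
Compound inflation: 1.0071 × 1.0717 = 1.07930907.
Deflate: 1.15220370 / 1.07930907 = 1.06753824.
Annualized real rate = 1.06753824^(1/2) − 1 = 3.3217% → 3.32%.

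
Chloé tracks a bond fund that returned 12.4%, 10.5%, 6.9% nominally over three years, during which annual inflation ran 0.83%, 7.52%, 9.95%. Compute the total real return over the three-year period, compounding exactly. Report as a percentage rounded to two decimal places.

Compound the nominal returns: 1.1240 × 1.1050 × 1.0690 = 1.327719.
Compound inflation: 1.0083 × 1.0752 × 1.0995 = 1.191995.
Deflate: 1.327719 / 1.191995 = 1.113864.
Total real return = 1.113864 − 1 → 11.39%.

11.39%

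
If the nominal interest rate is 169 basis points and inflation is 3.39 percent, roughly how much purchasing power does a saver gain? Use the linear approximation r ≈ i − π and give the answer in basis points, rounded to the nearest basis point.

r ≈ i − π = 1.69% − 3.39% = -170 basis points.

-170 basis points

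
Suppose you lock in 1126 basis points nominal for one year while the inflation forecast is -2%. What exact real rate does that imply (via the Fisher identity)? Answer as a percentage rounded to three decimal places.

By the Fisher identity, 1 + r = (1 + i)/(1 + π).
1 + r = 1.11260 / 0.98000 = 1.135306
r = 1.135306 − 1 = 13.5306%, i.e. 13.531%.

13.531%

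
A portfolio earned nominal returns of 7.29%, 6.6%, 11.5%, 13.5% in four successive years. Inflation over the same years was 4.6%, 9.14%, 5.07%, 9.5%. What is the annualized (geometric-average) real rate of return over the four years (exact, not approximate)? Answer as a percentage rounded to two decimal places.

2.46%

Compound the nominal returns: 1.0729 × 1.0660 × 1.1150 × 1.1350 = 1.44739537.
Compound inflation: 1.0460 × 1.0914 × 1.0507 × 1.0950 = 1.31343470.
Deflate: 1.44739537 / 1.31343470 = 1.10199264.
Annualized real rate = 1.10199264^(1/4) − 1 = 2.4577% → 2.46%.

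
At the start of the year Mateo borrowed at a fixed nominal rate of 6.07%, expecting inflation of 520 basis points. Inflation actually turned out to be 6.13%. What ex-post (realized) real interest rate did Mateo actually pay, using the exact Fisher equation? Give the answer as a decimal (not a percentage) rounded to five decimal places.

Ex-post: (1 + 0.0607)/(1 + 0.0613) − 1 = -0.05653%
So the realized real rate is -0.00057.

-0.00057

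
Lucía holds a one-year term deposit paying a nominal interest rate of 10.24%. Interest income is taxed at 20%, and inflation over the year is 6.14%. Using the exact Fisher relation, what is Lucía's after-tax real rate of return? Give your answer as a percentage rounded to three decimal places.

After-tax nominal return = 10.24% × (1 − 0.2) = 8.1920%.
1 + r = 1.08192 / 1.06140 = 1.019333
After-tax real rate = 1.019333 − 1 → 1.933%.

1.933%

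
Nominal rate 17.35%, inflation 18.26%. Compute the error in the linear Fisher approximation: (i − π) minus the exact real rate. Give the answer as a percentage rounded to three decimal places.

Approximate: r ≈ 17.350% − 18.260% = -0.9100%
Exact: (1 + 0.1735)/(1 + 0.1826) − 1 = -0.76949%
Error = -0.9100% − (-0.76949%) = -0.14051% → -0.141%.

-0.141%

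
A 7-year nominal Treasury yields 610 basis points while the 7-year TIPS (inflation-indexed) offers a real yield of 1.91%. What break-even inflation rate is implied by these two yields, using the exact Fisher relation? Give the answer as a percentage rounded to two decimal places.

4.11%

(1 + π) = (1 + i)/(1 + r) = 1.06100 / 1.01910 = 1.041115
Break-even inflation = 1.041115 − 1 → 4.11%.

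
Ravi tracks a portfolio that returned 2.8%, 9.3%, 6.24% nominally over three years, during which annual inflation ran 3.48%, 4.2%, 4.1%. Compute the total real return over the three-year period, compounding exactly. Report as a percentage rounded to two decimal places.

6.35%

Nominal growth factor = 1.0280 × 1.0930 × 1.0624 = 1.193717
Price-level growth factor = 1.0348 × 1.0420 × 1.0410 = 1.122470
Real growth factor = 1.193717 / 1.122470 = 1.063473
Total real return = 1.063473 − 1 → 6.35%.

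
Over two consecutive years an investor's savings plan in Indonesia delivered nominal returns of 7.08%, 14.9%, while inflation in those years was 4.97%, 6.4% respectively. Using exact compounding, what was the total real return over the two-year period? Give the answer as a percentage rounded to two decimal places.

Compound the nominal returns: 1.0708 × 1.1490 = 1.230349.
Compound inflation: 1.0497 × 1.0640 = 1.116881.
Deflate: 1.230349 / 1.116881 = 1.101594.
Total real return = 1.101594 − 1 → 10.16%.

10.16%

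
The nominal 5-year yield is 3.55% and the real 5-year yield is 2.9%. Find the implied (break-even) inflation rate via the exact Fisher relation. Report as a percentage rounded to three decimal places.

0.632%

(1 + π) = (1 + i)/(1 + r) = 1.03550 / 1.02900 = 1.006317
Break-even inflation = 1.006317 − 1 → 0.632%.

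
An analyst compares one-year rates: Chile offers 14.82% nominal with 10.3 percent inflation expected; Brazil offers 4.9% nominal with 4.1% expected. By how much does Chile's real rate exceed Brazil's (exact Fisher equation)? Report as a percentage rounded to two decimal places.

Chile: (1 + 0.1482)/(1 + 0.1030) − 1 = 4.0979%
Brazil: (1 + 0.0490)/(1 + 0.0410) − 1 = 0.7685%
Differential = 4.0979% − 0.7685% = 3.3294% → 3.33%.

3.33%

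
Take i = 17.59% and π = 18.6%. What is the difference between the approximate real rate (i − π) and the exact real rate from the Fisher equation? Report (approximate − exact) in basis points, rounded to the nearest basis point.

Approximate: r ≈ 17.590% − 18.600% = -1.0100%
Exact: (1 + 0.1759)/(1 + 0.1860) − 1 = -0.8516%
Error = -1.0100% − (-0.8516%) = -0.1584% → -16 basis points.

-16 basis points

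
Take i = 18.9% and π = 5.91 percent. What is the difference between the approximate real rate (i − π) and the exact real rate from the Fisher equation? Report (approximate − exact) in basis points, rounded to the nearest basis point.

Approximate: r ≈ 18.900% − 5.910% = 12.9900%
Exact: (1 + 0.1890)/(1 + 0.0591) − 1 = 12.2651%
Error = 12.9900% − 12.2651% = 0.7249% → 72 basis points.

72 basis points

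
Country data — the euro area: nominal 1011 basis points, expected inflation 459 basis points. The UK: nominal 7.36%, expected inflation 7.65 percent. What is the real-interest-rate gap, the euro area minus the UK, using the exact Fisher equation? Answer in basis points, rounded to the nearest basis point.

555 basis points

The euro area: (1 + 0.1011)/(1 + 0.0459) − 1 = 5.2778%
The UK: (1 + 0.0736)/(1 + 0.0765) − 1 = -0.2694%
Differential = 5.2778% − (-0.2694%) = 5.5471% → 555 basis points.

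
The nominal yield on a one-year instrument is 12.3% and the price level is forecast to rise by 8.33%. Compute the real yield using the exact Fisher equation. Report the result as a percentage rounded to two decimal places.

3.66%

By the Fisher identity, 1 + r = (1 + i)/(1 + π).
1 + r = 1.12300 / 1.08330 = 1.036647
r = 1.036647 − 1 = 3.6647%, i.e. 3.66%.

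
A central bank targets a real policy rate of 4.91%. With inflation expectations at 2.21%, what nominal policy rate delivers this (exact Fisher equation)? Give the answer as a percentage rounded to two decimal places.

(1 + i) = (1 + r)(1 + π) = 1.04910 × 1.02210 = 1.07228511
i = 1.07228511 − 1, so the required nominal rate is 7.23%.

7.23%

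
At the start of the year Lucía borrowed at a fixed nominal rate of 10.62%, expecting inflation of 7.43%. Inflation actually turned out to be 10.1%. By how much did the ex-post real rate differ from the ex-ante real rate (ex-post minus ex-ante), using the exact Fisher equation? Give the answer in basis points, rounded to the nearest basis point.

Ex-ante: (1 + 0.1062)/(1 + 0.0743) − 1 = 2.9694%
Ex-post: (1 + 0.1062)/(1 + 0.1010) − 1 = 0.4723%
Difference (ex-post − ex-ante) = -2.4971% → -250 basis points.

-250 basis points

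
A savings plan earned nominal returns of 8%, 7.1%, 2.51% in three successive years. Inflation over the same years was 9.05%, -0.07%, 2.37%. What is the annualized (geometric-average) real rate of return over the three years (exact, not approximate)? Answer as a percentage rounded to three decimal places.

2.054%

Nominal growth factor = 1.0800 × 1.0710 × 1.0251 = 1.18571267
Price-level growth factor = 1.0905 × 0.9993 × 1.0237 = 1.11556341
Real growth factor = 1.18571267 / 1.11556341 = 1.06288236
Annualized real rate = 1.06288236^(1/3) − 1 = 2.0536% → 2.054%.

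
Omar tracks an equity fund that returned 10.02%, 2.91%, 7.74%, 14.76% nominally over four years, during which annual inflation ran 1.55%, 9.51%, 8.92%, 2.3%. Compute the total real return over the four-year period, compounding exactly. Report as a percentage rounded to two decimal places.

Nominal growth factor = 1.1002 × 1.0291 × 1.0774 × 1.1476 = 1.399899
Price-level growth factor = 1.0155 × 1.0951 × 1.0892 × 1.0230 = 1.239130
Real growth factor = 1.399899 / 1.239130 = 1.129743
Total real return = 1.129743 − 1 → 12.97%.

12.97%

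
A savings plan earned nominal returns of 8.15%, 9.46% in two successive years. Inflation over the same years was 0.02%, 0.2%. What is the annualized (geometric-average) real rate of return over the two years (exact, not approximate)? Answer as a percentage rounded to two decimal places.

Nominal growth factor = 1.0815 × 1.0946 = 1.18380990
Price-level growth factor = 1.0002 × 1.0020 = 1.00220040
Real growth factor = 1.18380990 / 1.00220040 = 1.18121076
Annualized real rate = 1.18121076^(1/2) − 1 = 8.6835% → 8.68%.

8.68%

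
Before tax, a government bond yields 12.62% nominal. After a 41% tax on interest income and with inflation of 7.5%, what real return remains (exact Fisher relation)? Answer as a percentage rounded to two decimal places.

-0.05%

After-tax nominal return = 12.62% × (1 − 0.41) = 7.4458%.
1 + r = 1.074458 / 1.07500 = 0.999496
After-tax real rate = 0.999496 − 1 → -0.05%.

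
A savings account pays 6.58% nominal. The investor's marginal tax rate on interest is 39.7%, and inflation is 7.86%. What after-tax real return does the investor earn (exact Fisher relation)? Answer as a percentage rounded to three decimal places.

-3.609%

After-tax nominal return = 6.58% × (1 − 0.397) = 3.96774%.
1 + r = 1.0396774 / 1.07860 = 0.963914
After-tax real rate = 0.963914 − 1 → -3.609%.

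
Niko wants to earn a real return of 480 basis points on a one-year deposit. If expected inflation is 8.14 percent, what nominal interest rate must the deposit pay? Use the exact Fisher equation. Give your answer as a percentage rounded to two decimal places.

(1 + i) = (1 + r)(1 + π) = 1.04800 × 1.08140 = 1.1333072
i = 1.1333072 − 1, so the required nominal rate is 13.33%.

13.33%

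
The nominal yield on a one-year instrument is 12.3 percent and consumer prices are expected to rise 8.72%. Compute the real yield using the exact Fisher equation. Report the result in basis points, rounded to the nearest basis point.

1 + r = 1.12300 / 1.08720 = 1.032929
r = 1.032929 − 1 = 3.2929%, i.e. 329 basis points.

329 basis points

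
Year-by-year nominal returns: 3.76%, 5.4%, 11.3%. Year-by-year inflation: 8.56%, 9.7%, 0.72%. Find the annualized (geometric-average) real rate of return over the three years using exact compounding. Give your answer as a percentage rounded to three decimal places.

Nominal growth factor = 1.0376 × 1.0540 × 1.1130 = 1.21721064
Price-level growth factor = 1.0856 × 1.0970 × 1.0072 = 1.19947770
Real growth factor = 1.21721064 / 1.19947770 = 1.01478388
Annualized real rate = 1.01478388^(1/3) − 1 = 0.4904% → 0.490%.

0.490%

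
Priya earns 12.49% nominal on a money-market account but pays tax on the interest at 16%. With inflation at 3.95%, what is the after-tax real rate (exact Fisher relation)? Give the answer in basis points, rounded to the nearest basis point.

629 basis points

After-tax nominal return = 12.49% × (1 − 0.16) = 10.4916%.
1 + r = 1.104916 / 1.03950 = 1.062930
After-tax real rate = 1.062930 − 1 → 629 basis points.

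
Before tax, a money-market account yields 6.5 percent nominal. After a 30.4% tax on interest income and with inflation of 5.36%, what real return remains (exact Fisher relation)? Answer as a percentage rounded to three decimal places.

-0.793%

After-tax nominal return = 6.5% × (1 − 0.304) = 4.5240%.
1 + r = 1.04524 / 1.05360 = 0.9920653
After-tax real rate = 0.9920653 − 1 → -0.793%.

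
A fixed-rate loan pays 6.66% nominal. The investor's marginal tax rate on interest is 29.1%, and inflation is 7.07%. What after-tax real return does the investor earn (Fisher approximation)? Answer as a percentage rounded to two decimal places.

-2.35%

After-tax nominal return = 6.66% × (1 − 0.291) = 4.72194%.
r ≈ 4.72194% − 7.07% → -2.35%.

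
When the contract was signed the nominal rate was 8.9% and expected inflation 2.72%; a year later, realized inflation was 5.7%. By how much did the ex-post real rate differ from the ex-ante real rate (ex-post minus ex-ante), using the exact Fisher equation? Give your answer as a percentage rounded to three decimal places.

-2.989%

Ex-ante: (1 + 0.0890)/(1 + 0.0272) − 1 = 6.0164%
Ex-post: (1 + 0.0890)/(1 + 0.0570) − 1 = 3.0274%
Difference (ex-post − ex-ante) = -2.9889% → -2.989%.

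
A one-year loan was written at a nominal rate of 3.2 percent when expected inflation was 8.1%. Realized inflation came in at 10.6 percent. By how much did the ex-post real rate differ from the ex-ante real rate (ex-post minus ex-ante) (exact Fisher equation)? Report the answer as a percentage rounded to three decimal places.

Ex-ante: (1 + 0.0320)/(1 + 0.0810) − 1 = -4.5328%
Ex-post: (1 + 0.0320)/(1 + 0.1060) − 1 = -6.6908%
Difference (ex-post − ex-ante) = -2.1579% → -2.158%.

-2.158%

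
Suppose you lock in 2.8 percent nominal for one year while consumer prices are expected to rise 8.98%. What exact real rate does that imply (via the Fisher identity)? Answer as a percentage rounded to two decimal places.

-5.67%

1 + r = 1.02800 / 1.08980 = 0.943292
r = 0.943292 − 1 = -5.6708%, i.e. -5.67%.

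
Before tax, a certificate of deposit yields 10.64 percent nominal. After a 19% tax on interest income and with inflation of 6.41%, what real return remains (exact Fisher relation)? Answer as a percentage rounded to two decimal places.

After-tax nominal return = 10.64% × (1 − 0.19) = 8.6184%.
1 + r = 1.086184 / 1.06410 = 1.020754
After-tax real rate = 1.020754 − 1 → 2.08%.

2.08%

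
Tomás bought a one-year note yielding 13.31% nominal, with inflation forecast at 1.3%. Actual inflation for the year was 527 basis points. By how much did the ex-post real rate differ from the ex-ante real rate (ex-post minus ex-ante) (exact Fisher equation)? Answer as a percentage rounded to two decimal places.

Ex-ante: (1 + 0.1331)/(1 + 0.0130) − 1 = 11.8559%
Ex-post: (1 + 0.1331)/(1 + 0.0527) − 1 = 7.6375%
Difference (ex-post − ex-ante) = -4.2184% → -4.22%.

-4.22%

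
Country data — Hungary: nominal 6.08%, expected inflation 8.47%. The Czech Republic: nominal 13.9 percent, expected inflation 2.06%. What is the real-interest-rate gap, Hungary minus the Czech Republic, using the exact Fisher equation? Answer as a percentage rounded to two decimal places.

Hungary: (1 + 0.0608)/(1 + 0.0847) − 1 = -2.2034%
The Czech Republic: (1 + 0.1390)/(1 + 0.0206) − 1 = 11.6010%
Differential = -2.2034% − 11.6010% = -13.8044% → -13.80%.

-13.80%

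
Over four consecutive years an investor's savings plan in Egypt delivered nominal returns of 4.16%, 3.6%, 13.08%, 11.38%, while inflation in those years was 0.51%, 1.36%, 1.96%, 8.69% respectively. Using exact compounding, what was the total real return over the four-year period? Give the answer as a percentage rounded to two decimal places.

20.38%

Nominal growth factor = 1.0416 × 1.0360 × 1.1308 × 1.1138 = 1.359107
Price-level growth factor = 1.0051 × 1.0136 × 1.0196 × 1.0869 = 1.129004
Real growth factor = 1.359107 / 1.129004 = 1.203811
Total real return = 1.203811 − 1 → 20.38%.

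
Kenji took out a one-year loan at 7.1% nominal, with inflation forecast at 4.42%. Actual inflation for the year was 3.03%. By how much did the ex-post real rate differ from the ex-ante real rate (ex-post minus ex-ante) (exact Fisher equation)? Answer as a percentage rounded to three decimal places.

Ex-ante: (1 + 0.0710)/(1 + 0.0442) − 1 = 2.5666%
Ex-post: (1 + 0.0710)/(1 + 0.0303) − 1 = 3.9503%
Difference (ex-post − ex-ante) = 1.3837% → 1.384%.

1.384%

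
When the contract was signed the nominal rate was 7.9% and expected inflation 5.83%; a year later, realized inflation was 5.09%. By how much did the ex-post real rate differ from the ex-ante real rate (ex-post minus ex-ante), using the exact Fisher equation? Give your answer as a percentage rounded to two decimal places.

Ex-ante: (1 + 0.0790)/(1 + 0.0583) − 1 = 1.9560%
Ex-post: (1 + 0.0790)/(1 + 0.0509) − 1 = 2.6739%
Difference (ex-post − ex-ante) = 0.7179% → 0.72%.

0.72%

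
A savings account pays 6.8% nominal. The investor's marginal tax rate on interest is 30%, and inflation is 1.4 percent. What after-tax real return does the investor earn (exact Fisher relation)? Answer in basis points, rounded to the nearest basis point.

331 basis points

After-tax nominal return = 6.8% × (1 − 0.3) = 4.7600%.
1 + r = 1.04760 / 1.01400 = 1.033136
After-tax real rate = 1.033136 − 1 → 331 basis points.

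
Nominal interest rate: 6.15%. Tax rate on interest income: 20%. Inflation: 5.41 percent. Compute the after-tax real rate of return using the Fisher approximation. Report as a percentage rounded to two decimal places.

After-tax nominal return = 6.15% × (1 − 0.2) = 4.9200%.
r ≈ 4.9200% − 5.41% → -0.49%.

-0.49%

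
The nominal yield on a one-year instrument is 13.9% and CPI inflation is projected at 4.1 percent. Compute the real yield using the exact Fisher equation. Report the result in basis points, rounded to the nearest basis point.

By the Fisher equation, 1 + r = (1 + i)/(1 + π).
1 + r = 1.13900 / 1.04100 = 1.094140
r = 1.094140 − 1 = 9.4140%, i.e. 941 basis points.

941 basis points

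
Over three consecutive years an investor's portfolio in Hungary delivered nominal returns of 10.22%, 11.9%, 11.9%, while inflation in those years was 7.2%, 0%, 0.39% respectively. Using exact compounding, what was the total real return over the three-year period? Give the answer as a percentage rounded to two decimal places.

28.24%

Nominal growth factor = 1.1022 × 1.1190 × 1.1190 = 1.380132
Price-level growth factor = 1.0720 × 1.0000 × 1.0039 = 1.076181
Real growth factor = 1.380132 / 1.076181 = 1.282435
Total real return = 1.282435 − 1 → 28.24%.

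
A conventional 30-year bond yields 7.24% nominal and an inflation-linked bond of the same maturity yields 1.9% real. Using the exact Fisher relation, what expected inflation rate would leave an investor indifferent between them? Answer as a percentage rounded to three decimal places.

5.240%

(1 + π) = (1 + i)/(1 + r) = 1.07240 / 1.01900 = 1.052404
Break-even inflation = 1.052404 − 1 → 5.240%.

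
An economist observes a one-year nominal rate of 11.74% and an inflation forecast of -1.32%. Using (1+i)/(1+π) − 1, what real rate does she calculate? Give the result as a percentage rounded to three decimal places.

By the Fisher relation, 1 + r = (1 + i)/(1 + π).
1 + r = 1.11740 / 0.98680 = 1.132347
r = 1.132347 − 1 = 13.2347%, i.e. 13.235%.

13.235%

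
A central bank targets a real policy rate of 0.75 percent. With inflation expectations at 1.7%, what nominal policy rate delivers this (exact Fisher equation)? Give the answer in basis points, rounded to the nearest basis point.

246 basis points

(1 + i) = (1 + r)(1 + π) = 1.00750 × 1.01700 = 1.0246275
i = 1.0246275 − 1, so the required nominal rate is 246 basis points.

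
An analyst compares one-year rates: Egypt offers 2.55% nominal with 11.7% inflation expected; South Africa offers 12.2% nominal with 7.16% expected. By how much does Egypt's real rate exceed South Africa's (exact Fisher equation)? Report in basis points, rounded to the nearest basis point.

Egypt: (1 + 0.0255)/(1 + 0.1170) − 1 = -8.1916%
South Africa: (1 + 0.1220)/(1 + 0.0716) − 1 = 4.7032%
Differential = -8.1916% − 4.7032% = -12.8948% → -1289 basis points.

-1289 basis points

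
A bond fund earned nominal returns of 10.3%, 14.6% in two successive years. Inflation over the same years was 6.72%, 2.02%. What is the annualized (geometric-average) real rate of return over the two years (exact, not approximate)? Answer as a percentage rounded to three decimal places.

Nominal growth factor = 1.1030 × 1.1460 = 1.26403800
Price-level growth factor = 1.0672 × 1.0202 = 1.08875744
Real growth factor = 1.26403800 / 1.08875744 = 1.16099138
Annualized real rate = 1.16099138^(1/2) − 1 = 7.7493% → 7.749%.

7.749%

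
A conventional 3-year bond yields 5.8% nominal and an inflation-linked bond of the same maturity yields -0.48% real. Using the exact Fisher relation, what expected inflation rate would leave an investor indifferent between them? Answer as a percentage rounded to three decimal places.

(1 + π) = (1 + i)/(1 + r) = 1.05800 / 0.99520 = 1.063103
Break-even inflation = 1.063103 − 1 → 6.310%.

6.310%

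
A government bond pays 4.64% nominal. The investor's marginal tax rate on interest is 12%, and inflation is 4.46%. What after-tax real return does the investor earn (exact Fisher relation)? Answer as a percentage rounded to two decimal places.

-0.36%

After-tax nominal return = 4.64% × (1 − 0.12) = 4.0832%.
1 + r = 1.040832 / 1.04460 = 0.996393
After-tax real rate = 0.996393 − 1 → -0.36%.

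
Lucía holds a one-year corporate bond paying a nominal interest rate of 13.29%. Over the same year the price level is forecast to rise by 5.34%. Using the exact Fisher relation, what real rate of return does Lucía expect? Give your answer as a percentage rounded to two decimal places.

7.55%

By the Fisher relation, 1 + r = (1 + i)/(1 + π).
1 + r = 1.13290 / 1.05340 = 1.075470
r = 1.075470 − 1 = 7.5470%, i.e. 7.55%.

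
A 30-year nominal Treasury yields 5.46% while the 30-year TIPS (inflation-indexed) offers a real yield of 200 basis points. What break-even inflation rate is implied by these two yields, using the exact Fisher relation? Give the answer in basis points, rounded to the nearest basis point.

339 basis points

(1 + π) = (1 + i)/(1 + r) = 1.05460 / 1.02000 = 1.033922
Break-even inflation = 1.033922 − 1 → 339 basis points.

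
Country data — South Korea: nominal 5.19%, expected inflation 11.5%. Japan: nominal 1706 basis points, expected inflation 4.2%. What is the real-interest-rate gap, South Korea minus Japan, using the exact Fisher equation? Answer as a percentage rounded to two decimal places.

South Korea: (1 + 0.0519)/(1 + 0.1150) − 1 = -5.6592%
Japan: (1 + 0.1706)/(1 + 0.0420) − 1 = 12.3417%
Differential = -5.6592% − 12.3417% = -18.0008% → -18.00%.

-18.00%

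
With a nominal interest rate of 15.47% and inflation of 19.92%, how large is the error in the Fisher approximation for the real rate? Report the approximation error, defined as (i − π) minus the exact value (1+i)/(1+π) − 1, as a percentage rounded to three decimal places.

Approximate: r ≈ 15.470% − 19.920% = -4.4500%
Exact: (1 + 0.1547)/(1 + 0.1992) − 1 = -3.7108%
Error = -4.4500% − (-3.7108%) = -0.7392% → -0.739%.

-0.739%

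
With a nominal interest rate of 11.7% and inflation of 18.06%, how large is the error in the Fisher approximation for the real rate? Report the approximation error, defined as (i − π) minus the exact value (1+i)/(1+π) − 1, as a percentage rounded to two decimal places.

-0.97%

Approximate: r ≈ 11.700% − 18.060% = -6.3600%
Exact: (1 + 0.1170)/(1 + 0.1806) − 1 = -5.3871%
Error = -6.3600% − (-5.3871%) = -0.9729% → -0.97%.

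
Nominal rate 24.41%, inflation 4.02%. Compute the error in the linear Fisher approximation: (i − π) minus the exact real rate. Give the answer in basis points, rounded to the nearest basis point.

79 basis points

Approximate: r ≈ 24.410% − 4.020% = 20.3900%
Exact: (1 + 0.2441)/(1 + 0.0402) − 1 = 19.6020%
Error = 20.3900% − 19.6020% = 0.7880% → 79 basis points.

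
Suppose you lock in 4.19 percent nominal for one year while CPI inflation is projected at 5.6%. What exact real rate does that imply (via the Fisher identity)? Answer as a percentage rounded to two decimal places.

-1.34%

By the Fisher identity, 1 + r = (1 + i)/(1 + π).
1 + r = 1.04190 / 1.05600 = 0.986648
r = 0.986648 − 1 = -1.3352%, i.e. -1.34%.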